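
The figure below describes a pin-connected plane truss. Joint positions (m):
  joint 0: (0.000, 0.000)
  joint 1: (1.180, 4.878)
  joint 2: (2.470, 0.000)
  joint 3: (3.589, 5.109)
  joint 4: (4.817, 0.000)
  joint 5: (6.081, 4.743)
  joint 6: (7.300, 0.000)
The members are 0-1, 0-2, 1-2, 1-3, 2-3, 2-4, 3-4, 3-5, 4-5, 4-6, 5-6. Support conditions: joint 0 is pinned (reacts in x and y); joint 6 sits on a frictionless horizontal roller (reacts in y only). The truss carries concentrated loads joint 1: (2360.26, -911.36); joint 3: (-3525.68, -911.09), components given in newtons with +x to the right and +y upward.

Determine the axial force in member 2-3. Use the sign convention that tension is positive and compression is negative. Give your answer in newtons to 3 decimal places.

-929.219

N=7 nodes, M=11 members, R=3 reactions → 2N=14, M+R=14
member 0 (0-1): L=5.0187, (cx,cy)=(0.2351,0.9720)
member 1 (0-2): L=2.4700, (cx,cy)=(1.0000,0.0000)
member 2 (1-2): L=5.0457, (cx,cy)=(0.2557,-0.9668)
member 3 (1-3): L=2.4200, (cx,cy)=(0.9954,0.0955)
member 4 (2-3): L=5.2301, (cx,cy)=(0.2140,0.9768)
member 5 (2-4): L=2.3470, (cx,cy)=(1.0000,0.0000)
member 6 (3-4): L=5.2545, (cx,cy)=(0.2337,-0.9723)
member 7 (3-5): L=2.5187, (cx,cy)=(0.9894,-0.1453)
member 8 (4-5): L=4.9085, (cx,cy)=(0.2575,0.9663)
member 9 (4-6): L=2.4830, (cx,cy)=(1.0000,0.0000)
member 10 (5-6): L=4.8971, (cx,cy)=(0.2489,-0.9685)
solve A·x = −loads:
  F[0-1] = -2178.5991 N (compression)
  F[0-2] = -653.1857 N (compression)
  F[1-2] = +938.9057 N (tension)
  F[1-3] = -3126.8156 N (compression)
  F[2-3] = -929.2191 N (compression)
  F[2-4] = -214.3319 N (compression)
  F[3-4] = +281.0237 N (tension)
  F[3-5] = +150.2503 N (tension)
  F[4-5] = -282.7780 N (compression)
  F[4-6] = -75.8372 N (compression)
  F[5-6] = +304.6642 N (tension)
  Rx@0 = +1165.4200 N
  Ry@0 = +2117.5245 N
  Ry@6 = -295.0745 N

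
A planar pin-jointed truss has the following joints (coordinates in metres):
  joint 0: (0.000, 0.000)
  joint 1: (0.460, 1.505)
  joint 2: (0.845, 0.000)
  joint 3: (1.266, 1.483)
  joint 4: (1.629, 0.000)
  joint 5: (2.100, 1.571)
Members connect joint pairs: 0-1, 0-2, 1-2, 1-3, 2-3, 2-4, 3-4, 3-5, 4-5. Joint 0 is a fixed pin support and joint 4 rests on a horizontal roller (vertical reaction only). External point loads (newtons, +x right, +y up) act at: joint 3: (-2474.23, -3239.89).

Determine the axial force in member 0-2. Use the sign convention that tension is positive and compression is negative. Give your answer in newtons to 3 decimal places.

-1565.099

N=6 nodes, M=9 members, R=3 reactions → 2N=12, M+R=12
member 0 (0-1): L=1.5737, (cx,cy)=(0.2923,0.9563)
member 1 (0-2): L=0.8450, (cx,cy)=(1.0000,0.0000)
member 2 (1-2): L=1.5535, (cx,cy)=(0.2478,-0.9688)
member 3 (1-3): L=0.8063, (cx,cy)=(0.9996,-0.0273)
member 4 (2-3): L=1.5416, (cx,cy)=(0.2731,0.9620)
member 5 (2-4): L=0.7840, (cx,cy)=(1.0000,0.0000)
member 6 (3-4): L=1.5268, (cx,cy)=(0.2378,-0.9713)
member 7 (3-5): L=0.8386, (cx,cy)=(0.9945,0.1049)
member 8 (4-5): L=1.6401, (cx,cy)=(0.2872,0.9579)
solve A·x = −loads:
  F[0-1] = -3110.2756 N (compression)
  F[0-2] = -1565.0988 N (compression)
  F[1-2] = +3117.6057 N (tension)
  F[1-3] = -1682.4040 N (compression)
  F[2-3] = -3139.6919 N (compression)
  F[2-4] = +64.9752 N (tension)
  F[3-4] = -273.2862 N (compression)
  F[3-5] = -0.0000 N (compression)
  F[4-5] = +0.0000 N (tension)
  Rx@0 = +2474.2300 N
  Ry@0 = +2974.4402 N
  Ry@4 = +265.4498 N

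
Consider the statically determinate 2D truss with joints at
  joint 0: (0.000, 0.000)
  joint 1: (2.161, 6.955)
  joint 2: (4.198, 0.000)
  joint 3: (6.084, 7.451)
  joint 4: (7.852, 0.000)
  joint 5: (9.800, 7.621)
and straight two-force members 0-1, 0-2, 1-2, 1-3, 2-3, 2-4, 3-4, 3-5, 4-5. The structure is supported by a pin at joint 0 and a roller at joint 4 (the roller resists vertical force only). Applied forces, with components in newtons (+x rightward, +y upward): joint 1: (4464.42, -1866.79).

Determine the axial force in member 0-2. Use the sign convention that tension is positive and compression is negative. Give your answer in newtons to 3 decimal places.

3656.137

N=6 nodes, M=9 members, R=3 reactions → 2N=12, M+R=12
member 0 (0-1): L=7.2830, (cx,cy)=(0.2967,0.9550)
member 1 (0-2): L=4.1980, (cx,cy)=(1.0000,0.0000)
member 2 (1-2): L=7.2472, (cx,cy)=(0.2811,-0.9597)
member 3 (1-3): L=3.9542, (cx,cy)=(0.9921,0.1254)
member 4 (2-3): L=7.6860, (cx,cy)=(0.2454,0.9694)
member 5 (2-4): L=3.6540, (cx,cy)=(1.0000,0.0000)
member 6 (3-4): L=7.6579, (cx,cy)=(0.2309,-0.9730)
member 7 (3-5): L=3.7199, (cx,cy)=(0.9990,0.0457)
member 8 (4-5): L=7.8660, (cx,cy)=(0.2476,0.9689)
solve A·x = −loads:
  F[0-1] = +2724.0720 N (tension)
  F[0-2] = +3656.1367 N (tension)
  F[1-2] = -4954.1078 N (compression)
  F[1-3] = -2281.6798 N (compression)
  F[2-3] = +4904.3284 N (tension)
  F[2-4] = +1060.2265 N (tension)
  F[3-4] = -4592.2479 N (compression)
  F[3-5] = -0.0000 N (compression)
  F[4-5] = +0.0000 N (tension)
  Rx@0 = -4464.4200 N
  Ry@0 = -2601.3932 N
  Ry@4 = +4468.1832 N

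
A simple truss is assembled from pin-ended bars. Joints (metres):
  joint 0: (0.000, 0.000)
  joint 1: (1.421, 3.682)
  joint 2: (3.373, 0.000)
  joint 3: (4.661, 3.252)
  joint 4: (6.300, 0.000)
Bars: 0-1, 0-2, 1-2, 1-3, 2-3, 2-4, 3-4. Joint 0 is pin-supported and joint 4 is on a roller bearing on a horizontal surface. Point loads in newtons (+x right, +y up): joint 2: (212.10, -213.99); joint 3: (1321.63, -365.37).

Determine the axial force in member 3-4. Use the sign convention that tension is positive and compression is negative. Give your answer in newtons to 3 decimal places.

-1194.966

N=5 nodes, M=7 members, R=3 reactions → 2N=10, M+R=10
member 0 (0-1): L=3.9467, (cx,cy)=(0.3600,0.9329)
member 1 (0-2): L=3.3730, (cx,cy)=(1.0000,0.0000)
member 2 (1-2): L=4.1674, (cx,cy)=(0.4684,-0.8835)
member 3 (1-3): L=3.2684, (cx,cy)=(0.9913,-0.1316)
member 4 (2-3): L=3.4978, (cx,cy)=(0.3682,0.9297)
member 5 (2-4): L=2.9270, (cx,cy)=(1.0000,0.0000)
member 6 (3-4): L=3.6417, (cx,cy)=(0.4501,-0.8930)
solve A·x = −loads:
  F[0-1] = +522.8006 N (tension)
  F[0-2] = +1345.4964 N (tension)
  F[1-2] = -624.2360 N (compression)
  F[1-3] = +484.8367 N (tension)
  F[2-3] = +823.3701 N (tension)
  F[2-4] = +537.8149 N (tension)
  F[3-4] = -1194.9658 N (compression)
  Rx@0 = -1533.7300 N
  Ry@0 = -487.7382 N
  Ry@4 = +1067.0982 N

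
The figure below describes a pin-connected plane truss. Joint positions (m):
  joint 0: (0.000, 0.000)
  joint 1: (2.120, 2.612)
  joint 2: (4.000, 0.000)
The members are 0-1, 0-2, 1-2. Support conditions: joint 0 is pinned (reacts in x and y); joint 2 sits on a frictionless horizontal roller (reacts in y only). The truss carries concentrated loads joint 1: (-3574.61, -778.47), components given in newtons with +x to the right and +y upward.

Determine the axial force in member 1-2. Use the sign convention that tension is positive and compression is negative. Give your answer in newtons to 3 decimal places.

2367.624

N=3 nodes, M=3 members, R=3 reactions → 2N=6, M+R=6
member 0 (0-1): L=3.3641, (cx,cy)=(0.6302,0.7764)
member 1 (0-2): L=4.0000, (cx,cy)=(1.0000,0.0000)
member 2 (1-2): L=3.2182, (cx,cy)=(0.5842,-0.8116)
solve A·x = −loads:
  F[0-1] = -3477.5346 N (compression)
  F[0-2] = -1383.1036 N (compression)
  F[1-2] = +2367.6238 N (tension)
  Rx@0 = +3574.6100 N
  Ry@0 = +2700.1012 N
  Ry@2 = -1921.6312 N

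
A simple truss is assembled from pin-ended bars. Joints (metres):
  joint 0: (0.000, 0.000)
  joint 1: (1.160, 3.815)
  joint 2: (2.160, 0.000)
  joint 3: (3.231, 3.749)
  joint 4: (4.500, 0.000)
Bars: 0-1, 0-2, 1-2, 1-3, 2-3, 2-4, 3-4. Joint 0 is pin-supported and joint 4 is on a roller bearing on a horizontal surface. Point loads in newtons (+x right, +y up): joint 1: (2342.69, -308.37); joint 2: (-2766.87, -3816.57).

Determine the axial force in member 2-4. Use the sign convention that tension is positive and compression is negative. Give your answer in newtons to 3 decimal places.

1319.274

N=5 nodes, M=7 members, R=3 reactions → 2N=10, M+R=10
member 0 (0-1): L=3.9875, (cx,cy)=(0.2909,0.9567)
member 1 (0-2): L=2.1600, (cx,cy)=(1.0000,0.0000)
member 2 (1-2): L=3.9439, (cx,cy)=(0.2536,-0.9673)
member 3 (1-3): L=2.0721, (cx,cy)=(0.9995,-0.0319)
member 4 (2-3): L=3.8990, (cx,cy)=(0.2747,0.9615)
member 5 (2-4): L=2.3400, (cx,cy)=(1.0000,0.0000)
member 6 (3-4): L=3.9579, (cx,cy)=(0.3206,-0.9472)
solve A·x = −loads:
  F[0-1] = -237.6953 N (compression)
  F[0-2] = -355.0316 N (compression)
  F[1-2] = -4.2669 N (compression)
  F[1-3] = -2411.9804 N (compression)
  F[2-3] = +3973.5454 N (tension)
  F[2-4] = +1319.2743 N (tension)
  F[3-4] = -4114.7523 N (compression)
  Rx@0 = +424.1800 N
  Ry@0 = +227.4149 N
  Ry@4 = +3897.5251 N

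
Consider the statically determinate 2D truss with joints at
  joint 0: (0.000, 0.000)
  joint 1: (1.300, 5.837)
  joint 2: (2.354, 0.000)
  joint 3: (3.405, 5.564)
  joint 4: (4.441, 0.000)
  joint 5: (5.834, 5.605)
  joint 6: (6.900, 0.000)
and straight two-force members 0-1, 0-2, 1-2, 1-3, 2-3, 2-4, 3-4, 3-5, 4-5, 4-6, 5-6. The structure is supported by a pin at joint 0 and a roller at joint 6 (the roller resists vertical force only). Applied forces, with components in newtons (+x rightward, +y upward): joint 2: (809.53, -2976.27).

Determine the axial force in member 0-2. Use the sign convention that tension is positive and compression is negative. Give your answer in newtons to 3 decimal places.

N=7 nodes, M=11 members, R=3 reactions → 2N=14, M+R=14
member 0 (0-1): L=5.9800, (cx,cy)=(0.2174,0.9761)
member 1 (0-2): L=2.3540, (cx,cy)=(1.0000,0.0000)
member 2 (1-2): L=5.9314, (cx,cy)=(0.1777,-0.9841)
member 3 (1-3): L=2.1226, (cx,cy)=(0.9917,-0.1286)
member 4 (2-3): L=5.6624, (cx,cy)=(0.1856,0.9826)
member 5 (2-4): L=2.0870, (cx,cy)=(1.0000,0.0000)
member 6 (3-4): L=5.6596, (cx,cy)=(0.1831,-0.9831)
member 7 (3-5): L=2.4293, (cx,cy)=(0.9999,0.0169)
member 8 (4-5): L=5.7755, (cx,cy)=(0.2412,0.9705)
member 9 (4-6): L=2.4590, (cx,cy)=(1.0000,0.0000)
member 10 (5-6): L=5.7055, (cx,cy)=(0.1868,-0.9824)
solve A·x = −loads:
  F[0-1] = -2008.9318 N (compression)
  F[0-2] = +1246.2533 N (tension)
  F[1-2] = +2099.3180 N (tension)
  F[1-3] = -816.5504 N (compression)
  F[2-3] = +926.4614 N (tension)
  F[2-4] = +637.8077 N (tension)
  F[3-4] = -1040.5145 N (compression)
  F[3-5] = -447.4043 N (compression)
  F[4-5] = +1054.0514 N (tension)
  F[4-6] = +193.1129 N (tension)
  F[5-6] = -1033.5832 N (compression)
  Rx@0 = -809.5300 N
  Ry@0 = +1960.8875 N
  Ry@6 = +1015.3825 N

1246.253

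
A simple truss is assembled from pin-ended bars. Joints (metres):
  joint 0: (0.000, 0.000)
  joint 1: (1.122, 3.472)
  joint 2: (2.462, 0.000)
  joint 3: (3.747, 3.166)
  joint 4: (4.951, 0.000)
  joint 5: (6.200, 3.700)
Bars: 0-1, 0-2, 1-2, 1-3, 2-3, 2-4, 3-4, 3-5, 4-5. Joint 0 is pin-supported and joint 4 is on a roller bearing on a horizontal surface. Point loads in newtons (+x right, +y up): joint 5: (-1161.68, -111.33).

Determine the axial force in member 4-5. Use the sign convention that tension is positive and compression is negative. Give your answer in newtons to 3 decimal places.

N=6 nodes, M=9 members, R=3 reactions → 2N=12, M+R=12
member 0 (0-1): L=3.6488, (cx,cy)=(0.3075,0.9515)
member 1 (0-2): L=2.4620, (cx,cy)=(1.0000,0.0000)
member 2 (1-2): L=3.7216, (cx,cy)=(0.3601,-0.9329)
member 3 (1-3): L=2.6428, (cx,cy)=(0.9933,-0.1158)
member 4 (2-3): L=3.4168, (cx,cy)=(0.3761,0.9266)
member 5 (2-4): L=2.4890, (cx,cy)=(1.0000,0.0000)
member 6 (3-4): L=3.3872, (cx,cy)=(0.3555,-0.9347)
member 7 (3-5): L=2.5105, (cx,cy)=(0.9771,0.2127)
member 8 (4-5): L=3.9051, (cx,cy)=(0.3198,0.9475)
solve A·x = −loads:
  F[0-1] = -882.8407 N (compression)
  F[0-2] = -890.2072 N (compression)
  F[1-2] = +978.3993 N (tension)
  F[1-3] = -627.9782 N (compression)
  F[2-3] = -985.0957 N (compression)
  F[2-4] = -167.4520 N (compression)
  F[3-4] = +616.1901 N (tension)
  F[3-5] = -1241.6713 N (compression)
  F[4-5] = +161.2572 N (tension)
  Rx@0 = +1161.6800 N
  Ry@0 = +840.0656 N
  Ry@4 = -728.7356 N

161.257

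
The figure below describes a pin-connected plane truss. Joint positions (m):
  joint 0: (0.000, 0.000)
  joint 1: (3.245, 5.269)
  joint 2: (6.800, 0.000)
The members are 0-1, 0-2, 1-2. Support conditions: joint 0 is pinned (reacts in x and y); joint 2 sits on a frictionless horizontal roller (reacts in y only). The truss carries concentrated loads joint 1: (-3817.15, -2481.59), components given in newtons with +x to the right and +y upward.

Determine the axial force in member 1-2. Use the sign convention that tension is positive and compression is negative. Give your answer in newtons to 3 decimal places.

N=3 nodes, M=3 members, R=3 reactions → 2N=6, M+R=6
member 0 (0-1): L=6.1881, (cx,cy)=(0.5244,0.8515)
member 1 (0-2): L=6.8000, (cx,cy)=(1.0000,0.0000)
member 2 (1-2): L=6.3561, (cx,cy)=(0.5593,-0.8290)
solve A·x = −loads:
  F[0-1] = -4997.3161 N (compression)
  F[0-2] = -1196.5827 N (compression)
  F[1-2] = +2139.4192 N (tension)
  Rx@0 = +3817.1500 N
  Ry@0 = +4255.0906 N
  Ry@2 = -1773.5006 N

2139.419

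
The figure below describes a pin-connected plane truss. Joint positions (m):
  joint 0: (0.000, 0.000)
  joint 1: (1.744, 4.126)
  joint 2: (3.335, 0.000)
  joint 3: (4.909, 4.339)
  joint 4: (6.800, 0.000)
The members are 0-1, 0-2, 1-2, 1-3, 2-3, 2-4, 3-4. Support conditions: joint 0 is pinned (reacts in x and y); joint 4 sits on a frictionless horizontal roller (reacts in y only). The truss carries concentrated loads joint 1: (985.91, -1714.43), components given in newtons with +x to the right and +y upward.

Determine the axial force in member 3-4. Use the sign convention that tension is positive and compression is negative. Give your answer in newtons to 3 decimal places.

N=5 nodes, M=7 members, R=3 reactions → 2N=10, M+R=10
member 0 (0-1): L=4.4794, (cx,cy)=(0.3893,0.9211)
member 1 (0-2): L=3.3350, (cx,cy)=(1.0000,0.0000)
member 2 (1-2): L=4.4221, (cx,cy)=(0.3598,-0.9330)
member 3 (1-3): L=3.1722, (cx,cy)=(0.9977,0.0671)
member 4 (2-3): L=4.6157, (cx,cy)=(0.3410,0.9401)
member 5 (2-4): L=3.4650, (cx,cy)=(1.0000,0.0000)
member 6 (3-4): L=4.7332, (cx,cy)=(0.3995,-0.9167)
solve A·x = −loads:
  F[0-1] = -734.4656 N (compression)
  F[0-2] = +1271.8625 N (tension)
  F[1-2] = -1173.6869 N (compression)
  F[1-3] = -851.5128 N (compression)
  F[2-3] = +1164.9192 N (tension)
  F[2-4] = +452.3392 N (tension)
  F[3-4] = -1132.2018 N (compression)
  Rx@0 = -985.9100 N
  Ry@0 = +676.5137 N
  Ry@4 = +1037.9163 N

-1132.202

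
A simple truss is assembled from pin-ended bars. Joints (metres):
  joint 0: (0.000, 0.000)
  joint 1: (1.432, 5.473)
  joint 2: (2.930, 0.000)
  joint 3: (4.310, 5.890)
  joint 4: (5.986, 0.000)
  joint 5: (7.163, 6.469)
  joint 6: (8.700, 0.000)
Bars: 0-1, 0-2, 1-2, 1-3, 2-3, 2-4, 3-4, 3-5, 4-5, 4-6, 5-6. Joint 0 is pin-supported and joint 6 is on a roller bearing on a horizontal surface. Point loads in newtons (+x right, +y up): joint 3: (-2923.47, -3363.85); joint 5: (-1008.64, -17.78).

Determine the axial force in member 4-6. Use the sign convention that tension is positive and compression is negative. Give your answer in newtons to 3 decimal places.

N=7 nodes, M=11 members, R=3 reactions → 2N=14, M+R=14
member 0 (0-1): L=5.6572, (cx,cy)=(0.2531,0.9674)
member 1 (0-2): L=2.9300, (cx,cy)=(1.0000,0.0000)
member 2 (1-2): L=5.6743, (cx,cy)=(0.2640,-0.9645)
member 3 (1-3): L=2.9081, (cx,cy)=(0.9897,0.1434)
member 4 (2-3): L=6.0495, (cx,cy)=(0.2281,0.9736)
member 5 (2-4): L=3.0560, (cx,cy)=(1.0000,0.0000)
member 6 (3-4): L=6.1238, (cx,cy)=(0.2737,-0.9618)
member 7 (3-5): L=2.9112, (cx,cy)=(0.9800,0.1989)
member 8 (4-5): L=6.5752, (cx,cy)=(0.1790,0.9838)
member 9 (4-6): L=2.7140, (cx,cy)=(1.0000,0.0000)
member 10 (5-6): L=6.6491, (cx,cy)=(0.2312,-0.9729)
solve A·x = −loads:
  F[0-1] = -4578.8621 N (compression)
  F[0-2] = -2773.0763 N (compression)
  F[1-2] = +4250.0153 N (tension)
  F[1-3] = -2304.8447 N (compression)
  F[2-3] = -4210.2490 N (compression)
  F[2-4] = -690.6516 N (compression)
  F[3-4] = +984.2696 N (tension)
  F[3-5] = -599.3427 N (compression)
  F[4-5] = -962.2313 N (compression)
  F[4-6] = -249.0260 N (compression)
  F[5-6] = +1077.2900 N (tension)
  Rx@0 = +3932.1100 N
  Ry@0 = +4429.7425 N
  Ry@6 = -1048.1125 N

-249.026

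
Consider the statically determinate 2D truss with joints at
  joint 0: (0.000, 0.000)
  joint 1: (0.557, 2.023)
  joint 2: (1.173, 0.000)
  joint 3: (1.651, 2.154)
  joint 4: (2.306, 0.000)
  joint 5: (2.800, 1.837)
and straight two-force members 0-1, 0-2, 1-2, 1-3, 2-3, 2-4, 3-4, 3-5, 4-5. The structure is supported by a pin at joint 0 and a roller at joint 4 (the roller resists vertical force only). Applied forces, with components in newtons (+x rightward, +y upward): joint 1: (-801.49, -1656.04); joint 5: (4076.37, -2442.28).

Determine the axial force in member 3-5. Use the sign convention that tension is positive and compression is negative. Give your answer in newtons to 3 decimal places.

4570.851

N=6 nodes, M=9 members, R=3 reactions → 2N=12, M+R=12
member 0 (0-1): L=2.0983, (cx,cy)=(0.2655,0.9641)
member 1 (0-2): L=1.1730, (cx,cy)=(1.0000,0.0000)
member 2 (1-2): L=2.1147, (cx,cy)=(0.2913,-0.9566)
member 3 (1-3): L=1.1018, (cx,cy)=(0.9929,0.1189)
member 4 (2-3): L=2.2064, (cx,cy)=(0.2166,0.9763)
member 5 (2-4): L=1.1330, (cx,cy)=(1.0000,0.0000)
member 6 (3-4): L=2.2514, (cx,cy)=(0.2909,-0.9567)
member 7 (3-5): L=1.1919, (cx,cy)=(0.9640,-0.2660)
member 8 (4-5): L=1.9023, (cx,cy)=(0.2597,0.9657)
solve A·x = −loads:
  F[0-1] = +1878.7434 N (tension)
  F[0-2] = +2776.1572 N (tension)
  F[1-2] = -3340.0292 N (compression)
  F[1-3] = +2289.3799 N (tension)
  F[2-3] = +3272.9132 N (tension)
  F[2-4] = +1094.1768 N (tension)
  F[3-4] = -4894.7531 N (compression)
  F[3-5] = +4570.8510 N (tension)
  F[4-5] = -1270.2140 N (compression)
  Rx@0 = -3274.8800 N
  Ry@0 = -1811.3399 N
  Ry@4 = +5909.6599 N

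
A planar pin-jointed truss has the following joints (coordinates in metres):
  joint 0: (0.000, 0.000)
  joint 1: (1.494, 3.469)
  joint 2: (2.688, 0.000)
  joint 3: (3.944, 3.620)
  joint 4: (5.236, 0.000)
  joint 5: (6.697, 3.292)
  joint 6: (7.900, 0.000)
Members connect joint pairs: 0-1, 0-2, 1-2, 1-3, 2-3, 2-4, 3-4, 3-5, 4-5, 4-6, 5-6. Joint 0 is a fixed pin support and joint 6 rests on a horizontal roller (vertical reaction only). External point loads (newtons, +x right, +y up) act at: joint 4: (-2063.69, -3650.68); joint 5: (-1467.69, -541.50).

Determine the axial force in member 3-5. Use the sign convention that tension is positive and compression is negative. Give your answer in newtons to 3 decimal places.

N=7 nodes, M=11 members, R=3 reactions → 2N=14, M+R=14
member 0 (0-1): L=3.7770, (cx,cy)=(0.3955,0.9184)
member 1 (0-2): L=2.6880, (cx,cy)=(1.0000,0.0000)
member 2 (1-2): L=3.6687, (cx,cy)=(0.3255,-0.9456)
member 3 (1-3): L=2.4546, (cx,cy)=(0.9981,0.0615)
member 4 (2-3): L=3.8317, (cx,cy)=(0.3278,0.9448)
member 5 (2-4): L=2.5480, (cx,cy)=(1.0000,0.0000)
member 6 (3-4): L=3.8437, (cx,cy)=(0.3361,-0.9418)
member 7 (3-5): L=2.7725, (cx,cy)=(0.9930,-0.1183)
member 8 (4-5): L=3.6016, (cx,cy)=(0.4056,0.9140)
member 9 (4-6): L=2.6640, (cx,cy)=(1.0000,0.0000)
member 10 (5-6): L=3.5049, (cx,cy)=(0.3432,-0.9393)
solve A·x = −loads:
  F[0-1] = -2096.0674 N (compression)
  F[0-2] = -2702.2841 N (compression)
  F[1-2] = +1940.7530 N (tension)
  F[1-3] = -1463.4915 N (compression)
  F[2-3] = -1942.4132 N (compression)
  F[2-4] = -1433.9532 N (compression)
  F[3-4] = +2411.9571 N (tension)
  F[3-5] = -2928.7468 N (compression)
  F[4-5] = +1508.7800 N (tension)
  F[4-6] = +828.4537 N (tension)
  F[5-6] = -2413.6866 N (compression)
  Rx@0 = +3531.3800 N
  Ry@0 = +1925.1230 N
  Ry@6 = +2267.0570 N

-2928.747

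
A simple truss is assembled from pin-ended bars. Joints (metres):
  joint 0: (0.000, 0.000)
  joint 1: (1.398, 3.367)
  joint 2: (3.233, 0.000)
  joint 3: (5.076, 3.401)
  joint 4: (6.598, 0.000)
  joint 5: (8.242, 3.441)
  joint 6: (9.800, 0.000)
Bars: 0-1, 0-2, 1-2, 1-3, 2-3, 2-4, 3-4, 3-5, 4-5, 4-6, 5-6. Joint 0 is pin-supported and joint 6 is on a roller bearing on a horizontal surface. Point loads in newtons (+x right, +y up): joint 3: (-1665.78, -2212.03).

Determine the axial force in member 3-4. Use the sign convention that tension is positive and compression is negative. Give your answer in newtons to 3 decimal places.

N=7 nodes, M=11 members, R=3 reactions → 2N=14, M+R=14
member 0 (0-1): L=3.6457, (cx,cy)=(0.3835,0.9236)
member 1 (0-2): L=3.2330, (cx,cy)=(1.0000,0.0000)
member 2 (1-2): L=3.8346, (cx,cy)=(0.4785,-0.8781)
member 3 (1-3): L=3.6782, (cx,cy)=(1.0000,0.0092)
member 4 (2-3): L=3.8683, (cx,cy)=(0.4764,0.8792)
member 5 (2-4): L=3.3650, (cx,cy)=(1.0000,0.0000)
member 6 (3-4): L=3.7260, (cx,cy)=(0.4085,-0.9128)
member 7 (3-5): L=3.1663, (cx,cy)=(0.9999,0.0126)
member 8 (4-5): L=3.8136, (cx,cy)=(0.4311,0.9023)
member 9 (4-6): L=3.2020, (cx,cy)=(1.0000,0.0000)
member 10 (5-6): L=3.7773, (cx,cy)=(0.4125,-0.9110)
solve A·x = −loads:
  F[0-1] = -1780.4921 N (compression)
  F[0-2] = -983.0219 N (compression)
  F[1-2] = +1856.1948 N (tension)
  F[1-3] = -1571.0915 N (compression)
  F[2-3] = -1853.7853 N (compression)
  F[2-4] = +788.4644 N (tension)
  F[3-4] = -629.2526 N (compression)
  F[3-5] = -531.4710 N (compression)
  F[4-5] = +636.5479 N (tension)
  F[4-6] = +257.0168 N (tension)
  F[5-6] = -623.1223 N (compression)
  Rx@0 = +1665.7800 N
  Ry@0 = +1644.3824 N
  Ry@6 = +567.6476 N

-629.253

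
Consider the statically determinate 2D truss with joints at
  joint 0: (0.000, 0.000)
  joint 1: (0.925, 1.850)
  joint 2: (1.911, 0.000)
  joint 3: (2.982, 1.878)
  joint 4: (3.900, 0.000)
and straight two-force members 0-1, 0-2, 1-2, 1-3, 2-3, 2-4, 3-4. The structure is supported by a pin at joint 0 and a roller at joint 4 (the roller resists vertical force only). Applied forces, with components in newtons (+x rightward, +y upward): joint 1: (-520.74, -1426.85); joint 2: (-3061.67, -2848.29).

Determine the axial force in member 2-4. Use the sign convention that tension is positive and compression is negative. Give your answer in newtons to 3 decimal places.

N=5 nodes, M=7 members, R=3 reactions → 2N=10, M+R=10
member 0 (0-1): L=2.0684, (cx,cy)=(0.4472,0.8944)
member 1 (0-2): L=1.9110, (cx,cy)=(1.0000,0.0000)
member 2 (1-2): L=2.0964, (cx,cy)=(0.4703,-0.8825)
member 3 (1-3): L=2.0572, (cx,cy)=(0.9999,0.0136)
member 4 (2-3): L=2.1619, (cx,cy)=(0.4954,0.8687)
member 5 (2-4): L=1.9890, (cx,cy)=(1.0000,0.0000)
member 6 (3-4): L=2.0904, (cx,cy)=(0.4392,-0.8984)
solve A·x = −loads:
  F[0-1] = -3117.1638 N (compression)
  F[0-2] = -2188.3720 N (compression)
  F[1-2] = +1518.0088 N (tension)
  F[1-3] = -1587.4263 N (compression)
  F[2-3] = +1736.7590 N (tension)
  F[2-4] = +726.9035 N (tension)
  F[3-4] = -1655.2184 N (compression)
  Rx@0 = +3582.4100 N
  Ry@0 = +2788.0760 N
  Ry@4 = +1487.0640 N

726.903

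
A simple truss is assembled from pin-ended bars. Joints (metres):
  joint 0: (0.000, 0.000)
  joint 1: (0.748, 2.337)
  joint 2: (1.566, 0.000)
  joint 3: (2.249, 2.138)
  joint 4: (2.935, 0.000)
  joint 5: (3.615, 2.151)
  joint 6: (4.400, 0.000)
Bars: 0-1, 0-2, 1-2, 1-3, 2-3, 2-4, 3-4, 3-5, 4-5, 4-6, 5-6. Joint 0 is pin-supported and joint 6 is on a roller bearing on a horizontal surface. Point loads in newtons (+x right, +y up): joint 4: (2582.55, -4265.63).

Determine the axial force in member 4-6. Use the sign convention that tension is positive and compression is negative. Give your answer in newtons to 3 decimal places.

1038.408

N=7 nodes, M=11 members, R=3 reactions → 2N=14, M+R=14
member 0 (0-1): L=2.4538, (cx,cy)=(0.3048,0.9524)
member 1 (0-2): L=1.5660, (cx,cy)=(1.0000,0.0000)
member 2 (1-2): L=2.4760, (cx,cy)=(0.3304,-0.9439)
member 3 (1-3): L=1.5141, (cx,cy)=(0.9913,-0.1314)
member 4 (2-3): L=2.2444, (cx,cy)=(0.3043,0.9526)
member 5 (2-4): L=1.3690, (cx,cy)=(1.0000,0.0000)
member 6 (3-4): L=2.2454, (cx,cy)=(0.3055,-0.9522)
member 7 (3-5): L=1.3661, (cx,cy)=(1.0000,0.0095)
member 8 (4-5): L=2.2559, (cx,cy)=(0.3014,0.9535)
member 9 (4-6): L=1.4650, (cx,cy)=(1.0000,0.0000)
member 10 (5-6): L=2.2898, (cx,cy)=(0.3428,-0.9394)
solve A·x = −loads:
  F[0-1] = -1491.2359 N (compression)
  F[0-2] = +3037.1307 N (tension)
  F[1-2] = +1644.9358 N (tension)
  F[1-3] = -1006.7484 N (compression)
  F[2-3] = -1629.8744 N (compression)
  F[2-4] = +4076.5475 N (tension)
  F[3-4] = +1472.1519 N (tension)
  F[3-5] = -1943.8559 N (compression)
  F[4-5] = +3003.5671 N (tension)
  F[4-6] = +1038.4076 N (tension)
  F[5-6] = -3028.9298 N (compression)
  Rx@0 = -2582.5500 N
  Ry@0 = +1420.2609 N
  Ry@6 = +2845.3691 N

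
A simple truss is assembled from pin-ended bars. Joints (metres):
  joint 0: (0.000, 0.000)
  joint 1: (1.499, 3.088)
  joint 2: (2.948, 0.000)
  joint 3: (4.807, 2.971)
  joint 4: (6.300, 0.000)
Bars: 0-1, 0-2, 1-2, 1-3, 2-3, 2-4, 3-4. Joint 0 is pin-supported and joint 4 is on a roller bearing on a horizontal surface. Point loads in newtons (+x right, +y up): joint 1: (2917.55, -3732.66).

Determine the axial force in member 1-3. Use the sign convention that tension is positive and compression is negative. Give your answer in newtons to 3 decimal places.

N=5 nodes, M=7 members, R=3 reactions → 2N=10, M+R=10
member 0 (0-1): L=3.4326, (cx,cy)=(0.4367,0.8996)
member 1 (0-2): L=2.9480, (cx,cy)=(1.0000,0.0000)
member 2 (1-2): L=3.4111, (cx,cy)=(0.4248,-0.9053)
member 3 (1-3): L=3.3101, (cx,cy)=(0.9994,-0.0353)
member 4 (2-3): L=3.5047, (cx,cy)=(0.5304,0.8477)
member 5 (2-4): L=3.3520, (cx,cy)=(1.0000,0.0000)
member 6 (3-4): L=3.3250, (cx,cy)=(0.4490,-0.8935)
solve A·x = −loads:
  F[0-1] = -1572.3058 N (compression)
  F[0-2] = +3604.1684 N (tension)
  F[1-2] = -2460.7534 N (compression)
  F[1-3] = -2560.4542 N (compression)
  F[2-3] = +2627.8490 N (tension)
  F[2-4] = +1164.9514 N (tension)
  F[3-4] = -2594.4473 N (compression)
  Rx@0 = -2917.5500 N
  Ry@0 = +1414.4613 N
  Ry@4 = +2318.1987 N

-2560.454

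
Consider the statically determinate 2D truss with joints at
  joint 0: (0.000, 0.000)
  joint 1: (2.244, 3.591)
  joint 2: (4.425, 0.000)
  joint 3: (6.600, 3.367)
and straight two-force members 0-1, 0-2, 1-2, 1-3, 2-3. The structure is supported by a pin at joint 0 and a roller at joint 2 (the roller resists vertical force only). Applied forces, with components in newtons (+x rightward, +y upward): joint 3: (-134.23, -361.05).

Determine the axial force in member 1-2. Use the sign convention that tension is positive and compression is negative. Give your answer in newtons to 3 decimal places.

N=4 nodes, M=5 members, R=3 reactions → 2N=8, M+R=8
member 0 (0-1): L=4.2345, (cx,cy)=(0.5299,0.8480)
member 1 (0-2): L=4.4250, (cx,cy)=(1.0000,0.0000)
member 2 (1-2): L=4.2014, (cx,cy)=(0.5191,-0.8547)
member 3 (1-3): L=4.3618, (cx,cy)=(0.9987,-0.0514)
member 4 (2-3): L=4.0084, (cx,cy)=(0.5426,0.8400)
solve A·x = −loads:
  F[0-1] = +88.8275 N (tension)
  F[0-2] = -181.3028 N (compression)
  F[1-2] = -93.8991 N (compression)
  F[1-3] = +95.9433 N (tension)
  F[2-3] = -423.9633 N (compression)
  Rx@0 = +134.2300 N
  Ry@0 = -75.3291 N
  Ry@2 = +436.3791 N

-93.899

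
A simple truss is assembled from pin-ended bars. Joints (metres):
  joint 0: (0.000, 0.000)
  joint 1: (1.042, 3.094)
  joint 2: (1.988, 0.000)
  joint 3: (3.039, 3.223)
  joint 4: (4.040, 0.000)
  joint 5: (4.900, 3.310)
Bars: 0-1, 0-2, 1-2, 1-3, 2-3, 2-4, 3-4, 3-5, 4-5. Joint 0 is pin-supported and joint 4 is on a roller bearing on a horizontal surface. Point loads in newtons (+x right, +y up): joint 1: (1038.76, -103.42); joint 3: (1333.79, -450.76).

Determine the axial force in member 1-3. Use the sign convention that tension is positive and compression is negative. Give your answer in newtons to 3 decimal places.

65.480

N=6 nodes, M=9 members, R=3 reactions → 2N=12, M+R=12
member 0 (0-1): L=3.2648, (cx,cy)=(0.3192,0.9477)
member 1 (0-2): L=1.9880, (cx,cy)=(1.0000,0.0000)
member 2 (1-2): L=3.2354, (cx,cy)=(0.2924,-0.9563)
member 3 (1-3): L=2.0012, (cx,cy)=(0.9979,0.0645)
member 4 (2-3): L=3.3900, (cx,cy)=(0.3100,0.9507)
member 5 (2-4): L=2.0520, (cx,cy)=(1.0000,0.0000)
member 6 (3-4): L=3.3749, (cx,cy)=(0.2966,-0.9550)
member 7 (3-5): L=1.8630, (cx,cy)=(0.9989,0.0467)
member 8 (4-5): L=3.4199, (cx,cy)=(0.2515,0.9679)
solve A·x = −loads:
  F[0-1] = +1763.3820 N (tension)
  F[0-2] = +1809.7371 N (tension)
  F[1-2] = -1851.2558 N (compression)
  F[1-3] = +65.4801 N (tension)
  F[2-3] = +1862.1033 N (tension)
  F[2-4] = +691.1449 N (tension)
  F[3-4] = -2330.1921 N (compression)
  F[3-5] = +0.0000 N (tension)
  F[4-5] = -0.0000 N (compression)
  Rx@0 = -2372.5500 N
  Ry@0 = -1671.1546 N
  Ry@4 = +2225.3346 N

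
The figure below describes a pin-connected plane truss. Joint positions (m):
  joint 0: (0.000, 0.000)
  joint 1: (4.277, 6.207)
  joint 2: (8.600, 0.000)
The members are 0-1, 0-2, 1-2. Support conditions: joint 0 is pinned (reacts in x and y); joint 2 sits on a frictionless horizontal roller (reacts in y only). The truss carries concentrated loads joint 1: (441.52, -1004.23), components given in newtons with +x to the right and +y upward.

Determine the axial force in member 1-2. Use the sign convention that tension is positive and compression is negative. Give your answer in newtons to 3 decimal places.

-996.958

N=3 nodes, M=3 members, R=3 reactions → 2N=6, M+R=6
member 0 (0-1): L=7.5379, (cx,cy)=(0.5674,0.8234)
member 1 (0-2): L=8.6000, (cx,cy)=(1.0000,0.0000)
member 2 (1-2): L=7.5641, (cx,cy)=(0.5715,-0.8206)
solve A·x = −loads:
  F[0-1] = -226.0467 N (compression)
  F[0-2] = +569.7792 N (tension)
  F[1-2] = -996.9582 N (compression)
  Rx@0 = -441.5200 N
  Ry@0 = +186.1362 N
  Ry@2 = +818.0938 N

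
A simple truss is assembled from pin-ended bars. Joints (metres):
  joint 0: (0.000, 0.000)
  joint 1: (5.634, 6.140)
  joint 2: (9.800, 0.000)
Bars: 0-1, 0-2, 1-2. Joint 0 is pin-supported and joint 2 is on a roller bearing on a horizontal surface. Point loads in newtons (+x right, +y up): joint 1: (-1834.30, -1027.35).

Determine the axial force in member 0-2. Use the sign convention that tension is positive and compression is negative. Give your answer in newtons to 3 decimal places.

N=3 nodes, M=3 members, R=3 reactions → 2N=6, M+R=6
member 0 (0-1): L=8.3332, (cx,cy)=(0.6761,0.7368)
member 1 (0-2): L=9.8000, (cx,cy)=(1.0000,0.0000)
member 2 (1-2): L=7.4199, (cx,cy)=(0.5615,-0.8275)
solve A·x = −loads:
  F[0-1] = -2152.4711 N (compression)
  F[0-2] = -379.0271 N (compression)
  F[1-2] = +675.0718 N (tension)
  Rx@0 = +1834.3000 N
  Ry@0 = +1585.9737 N
  Ry@2 = -558.6237 N

-379.027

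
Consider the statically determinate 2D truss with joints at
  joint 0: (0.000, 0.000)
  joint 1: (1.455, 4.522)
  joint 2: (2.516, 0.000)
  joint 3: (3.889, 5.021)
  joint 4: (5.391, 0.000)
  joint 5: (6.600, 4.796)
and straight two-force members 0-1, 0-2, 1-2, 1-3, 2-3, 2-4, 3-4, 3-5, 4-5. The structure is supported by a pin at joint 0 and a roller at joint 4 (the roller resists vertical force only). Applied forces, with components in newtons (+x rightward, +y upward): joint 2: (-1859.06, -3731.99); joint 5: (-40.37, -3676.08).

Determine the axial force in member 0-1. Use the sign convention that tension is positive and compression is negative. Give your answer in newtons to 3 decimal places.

N=6 nodes, M=9 members, R=3 reactions → 2N=12, M+R=12
member 0 (0-1): L=4.7503, (cx,cy)=(0.3063,0.9519)
member 1 (0-2): L=2.5160, (cx,cy)=(1.0000,0.0000)
member 2 (1-2): L=4.6448, (cx,cy)=(0.2284,-0.9736)
member 3 (1-3): L=2.4846, (cx,cy)=(0.9796,0.2008)
member 4 (2-3): L=5.2053, (cx,cy)=(0.2638,0.9646)
member 5 (2-4): L=2.8750, (cx,cy)=(1.0000,0.0000)
member 6 (3-4): L=5.2408, (cx,cy)=(0.2866,-0.9581)
member 7 (3-5): L=2.7203, (cx,cy)=(0.9966,-0.0827)
member 8 (4-5): L=4.9460, (cx,cy)=(0.2444,0.9697)
solve A·x = −loads:
  F[0-1] = -1262.4404 N (compression)
  F[0-2] = -1512.7504 N (compression)
  F[1-2] = +1100.0573 N (tension)
  F[1-3] = -651.2316 N (compression)
  F[2-3] = +2758.7134 N (tension)
  F[2-4] = -130.0664 N (compression)
  F[3-4] = -2716.2198 N (compression)
  F[3-5] = +871.1364 N (tension)
  F[4-5] = -3716.7763 N (compression)
  Rx@0 = +1899.4300 N
  Ry@0 = +1201.7631 N
  Ry@4 = +6206.3069 N

-1262.440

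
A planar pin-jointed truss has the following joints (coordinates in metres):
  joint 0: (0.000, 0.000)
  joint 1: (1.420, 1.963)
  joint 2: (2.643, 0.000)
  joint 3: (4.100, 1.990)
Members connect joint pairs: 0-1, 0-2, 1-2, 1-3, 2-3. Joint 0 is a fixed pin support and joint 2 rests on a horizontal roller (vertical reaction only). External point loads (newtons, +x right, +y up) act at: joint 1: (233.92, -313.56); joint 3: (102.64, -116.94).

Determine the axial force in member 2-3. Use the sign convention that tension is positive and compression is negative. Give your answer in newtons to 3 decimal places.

-147.301

N=4 nodes, M=5 members, R=3 reactions → 2N=8, M+R=8
member 0 (0-1): L=2.4228, (cx,cy)=(0.5861,0.8102)
member 1 (0-2): L=2.6430, (cx,cy)=(1.0000,0.0000)
member 2 (1-2): L=2.3128, (cx,cy)=(0.5288,-0.8488)
member 3 (1-3): L=2.6801, (cx,cy)=(0.9999,0.0101)
member 4 (2-3): L=2.4664, (cx,cy)=(0.5907,0.8069)
solve A·x = −loads:
  F[0-1] = +210.2955 N (tension)
  F[0-2] = +213.3041 N (tension)
  F[1-2] = -567.9379 N (compression)
  F[1-3] = +189.6675 N (tension)
  F[2-3] = -147.3011 N (compression)
  Rx@0 = -336.5600 N
  Ry@0 = -170.3883 N
  Ry@2 = +600.8883 N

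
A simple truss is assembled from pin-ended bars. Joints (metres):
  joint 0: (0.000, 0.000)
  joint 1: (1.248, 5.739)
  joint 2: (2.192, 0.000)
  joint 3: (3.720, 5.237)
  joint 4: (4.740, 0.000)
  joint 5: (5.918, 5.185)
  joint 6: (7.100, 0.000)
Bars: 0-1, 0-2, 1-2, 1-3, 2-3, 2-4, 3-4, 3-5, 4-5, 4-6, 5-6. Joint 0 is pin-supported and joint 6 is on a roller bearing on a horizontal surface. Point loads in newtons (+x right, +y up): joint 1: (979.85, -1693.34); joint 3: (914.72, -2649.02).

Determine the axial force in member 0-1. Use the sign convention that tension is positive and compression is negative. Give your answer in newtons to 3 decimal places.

N=7 nodes, M=11 members, R=3 reactions → 2N=14, M+R=14
member 0 (0-1): L=5.8731, (cx,cy)=(0.2125,0.9772)
member 1 (0-2): L=2.1920, (cx,cy)=(1.0000,0.0000)
member 2 (1-2): L=5.8161, (cx,cy)=(0.1623,-0.9867)
member 3 (1-3): L=2.5225, (cx,cy)=(0.9800,-0.1990)
member 4 (2-3): L=5.4554, (cx,cy)=(0.2801,0.9600)
member 5 (2-4): L=2.5480, (cx,cy)=(1.0000,0.0000)
member 6 (3-4): L=5.3354, (cx,cy)=(0.1912,-0.9816)
member 7 (3-5): L=2.1986, (cx,cy)=(0.9997,-0.0237)
member 8 (4-5): L=5.3171, (cx,cy)=(0.2215,0.9751)
member 9 (4-6): L=2.3600, (cx,cy)=(1.0000,0.0000)
member 10 (5-6): L=5.3180, (cx,cy)=(0.2223,-0.9750)
solve A·x = −loads:
  F[0-1] = -1217.8644 N (compression)
  F[0-2] = +2153.3580 N (tension)
  F[1-2] = -263.9528 N (compression)
  F[1-3] = -1220.2042 N (compression)
  F[2-3] = +271.3126 N (tension)
  F[2-4] = +2034.5241 N (tension)
  F[3-4] = -3177.1454 N (compression)
  F[3-5] = -1427.5306 N (compression)
  F[4-5] = +3198.0180 N (tension)
  F[4-6] = +718.6169 N (tension)
  F[5-6] = -3233.1810 N (compression)
  Rx@0 = -1894.5700 N
  Ry@0 = +1190.0515 N
  Ry@6 = +3152.3085 N

-1217.864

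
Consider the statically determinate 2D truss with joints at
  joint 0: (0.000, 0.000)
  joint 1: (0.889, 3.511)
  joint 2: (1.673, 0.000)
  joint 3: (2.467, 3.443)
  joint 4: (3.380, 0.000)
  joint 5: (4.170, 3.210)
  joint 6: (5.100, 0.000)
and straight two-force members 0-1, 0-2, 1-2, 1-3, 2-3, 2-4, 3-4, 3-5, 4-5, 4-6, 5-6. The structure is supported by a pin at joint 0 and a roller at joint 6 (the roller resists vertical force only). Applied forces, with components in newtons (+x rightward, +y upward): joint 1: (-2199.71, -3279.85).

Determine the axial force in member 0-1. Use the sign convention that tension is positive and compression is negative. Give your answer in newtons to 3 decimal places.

N=7 nodes, M=11 members, R=3 reactions → 2N=14, M+R=14
member 0 (0-1): L=3.6218, (cx,cy)=(0.2455,0.9694)
member 1 (0-2): L=1.6730, (cx,cy)=(1.0000,0.0000)
member 2 (1-2): L=3.5975, (cx,cy)=(0.2179,-0.9760)
member 3 (1-3): L=1.5795, (cx,cy)=(0.9991,-0.0431)
member 4 (2-3): L=3.5334, (cx,cy)=(0.2247,0.9744)
member 5 (2-4): L=1.7070, (cx,cy)=(1.0000,0.0000)
member 6 (3-4): L=3.5620, (cx,cy)=(0.2563,-0.9666)
member 7 (3-5): L=1.7189, (cx,cy)=(0.9908,-0.1356)
member 8 (4-5): L=3.3058, (cx,cy)=(0.2390,0.9710)
member 9 (4-6): L=1.7200, (cx,cy)=(1.0000,0.0000)
member 10 (5-6): L=3.3420, (cx,cy)=(0.2783,-0.9605)
solve A·x = −loads:
  F[0-1] = -4355.7304 N (compression)
  F[0-2] = -1130.5612 N (compression)
  F[1-2] = +924.8218 N (tension)
  F[1-3] = +929.8759 N (tension)
  F[2-3] = -926.2830 N (compression)
  F[2-4] = -720.8642 N (compression)
  F[3-4] = +906.0417 N (tension)
  F[3-5] = +493.1825 N (tension)
  F[4-5] = -901.9055 N (compression)
  F[4-6] = -273.0974 N (compression)
  F[5-6] = +981.3903 N (tension)
  Rx@0 = +2199.7100 N
  Ry@0 = +4222.4765 N
  Ry@6 = -942.6265 N

-4355.730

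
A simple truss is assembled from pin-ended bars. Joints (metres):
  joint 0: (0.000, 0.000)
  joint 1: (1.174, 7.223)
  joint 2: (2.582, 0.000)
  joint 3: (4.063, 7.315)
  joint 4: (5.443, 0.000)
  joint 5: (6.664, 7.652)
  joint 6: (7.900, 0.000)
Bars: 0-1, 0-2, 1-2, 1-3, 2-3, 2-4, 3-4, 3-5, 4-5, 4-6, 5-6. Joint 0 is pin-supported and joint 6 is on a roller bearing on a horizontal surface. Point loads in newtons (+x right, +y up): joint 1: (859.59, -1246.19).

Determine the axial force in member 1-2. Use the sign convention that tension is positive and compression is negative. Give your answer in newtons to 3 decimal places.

N=7 nodes, M=11 members, R=3 reactions → 2N=14, M+R=14
member 0 (0-1): L=7.3178, (cx,cy)=(0.1604,0.9870)
member 1 (0-2): L=2.5820, (cx,cy)=(1.0000,0.0000)
member 2 (1-2): L=7.3590, (cx,cy)=(0.1913,-0.9815)
member 3 (1-3): L=2.8905, (cx,cy)=(0.9995,0.0318)
member 4 (2-3): L=7.4634, (cx,cy)=(0.1984,0.9801)
member 5 (2-4): L=2.8610, (cx,cy)=(1.0000,0.0000)
member 6 (3-4): L=7.4440, (cx,cy)=(0.1854,-0.9827)
member 7 (3-5): L=2.6227, (cx,cy)=(0.9917,0.1285)
member 8 (4-5): L=7.7488, (cx,cy)=(0.1576,0.9875)
member 9 (4-6): L=2.4570, (cx,cy)=(1.0000,0.0000)
member 10 (5-6): L=7.7512, (cx,cy)=(0.1595,-0.9872)
solve A·x = −loads:
  F[0-1] = -278.6800 N (compression)
  F[0-2] = +904.2989 N (tension)
  F[1-2] = -1012.4528 N (compression)
  F[1-3] = -710.9450 N (compression)
  F[2-3] = +1013.9107 N (tension)
  F[2-4] = +509.3898 N (tension)
  F[3-4] = -1030.2314 N (compression)
  F[3-5] = -321.0634 N (compression)
  F[4-5] = +1025.1808 N (tension)
  F[4-6] = +156.8615 N (tension)
  F[5-6] = -983.7068 N (compression)
  Rx@0 = -859.5900 N
  Ry@0 = +275.0703 N
  Ry@6 = +971.1197 N

-1012.453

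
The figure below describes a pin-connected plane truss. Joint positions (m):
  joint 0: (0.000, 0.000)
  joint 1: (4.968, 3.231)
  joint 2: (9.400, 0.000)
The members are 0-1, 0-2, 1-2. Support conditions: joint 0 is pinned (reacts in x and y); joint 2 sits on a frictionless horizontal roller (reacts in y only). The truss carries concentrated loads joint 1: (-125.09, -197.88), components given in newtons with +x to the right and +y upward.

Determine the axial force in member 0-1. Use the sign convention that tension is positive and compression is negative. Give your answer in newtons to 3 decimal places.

-249.989

N=3 nodes, M=3 members, R=3 reactions → 2N=6, M+R=6
member 0 (0-1): L=5.9262, (cx,cy)=(0.8383,0.5452)
member 1 (0-2): L=9.4000, (cx,cy)=(1.0000,0.0000)
member 2 (1-2): L=5.4847, (cx,cy)=(0.8081,-0.5891)
solve A·x = −loads:
  F[0-1] = -249.9894 N (compression)
  F[0-2] = +84.4773 N (tension)
  F[1-2] = -104.5427 N (compression)
  Rx@0 = +125.0900 N
  Ry@0 = +136.2947 N
  Ry@2 = +61.5853 N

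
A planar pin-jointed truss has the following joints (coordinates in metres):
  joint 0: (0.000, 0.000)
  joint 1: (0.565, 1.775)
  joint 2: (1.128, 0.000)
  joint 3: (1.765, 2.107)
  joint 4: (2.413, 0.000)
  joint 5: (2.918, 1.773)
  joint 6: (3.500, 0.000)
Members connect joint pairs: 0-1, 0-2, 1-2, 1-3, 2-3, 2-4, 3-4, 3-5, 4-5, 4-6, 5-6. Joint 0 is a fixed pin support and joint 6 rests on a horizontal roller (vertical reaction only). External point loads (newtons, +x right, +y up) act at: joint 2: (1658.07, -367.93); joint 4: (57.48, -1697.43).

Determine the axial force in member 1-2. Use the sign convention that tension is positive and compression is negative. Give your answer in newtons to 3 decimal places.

N=7 nodes, M=11 members, R=3 reactions → 2N=14, M+R=14
member 0 (0-1): L=1.8628, (cx,cy)=(0.3033,0.9529)
member 1 (0-2): L=1.1280, (cx,cy)=(1.0000,0.0000)
member 2 (1-2): L=1.8621, (cx,cy)=(0.3023,-0.9532)
member 3 (1-3): L=1.2451, (cx,cy)=(0.9638,0.2666)
member 4 (2-3): L=2.2012, (cx,cy)=(0.2894,0.9572)
member 5 (2-4): L=1.2850, (cx,cy)=(1.0000,0.0000)
member 6 (3-4): L=2.2044, (cx,cy)=(0.2940,-0.9558)
member 7 (3-5): L=1.2004, (cx,cy)=(0.9605,-0.2782)
member 8 (4-5): L=1.8435, (cx,cy)=(0.2739,0.9617)
member 9 (4-6): L=1.0870, (cx,cy)=(1.0000,0.0000)
member 10 (5-6): L=1.8661, (cx,cy)=(0.3119,-0.9501)
solve A·x = −loads:
  F[0-1] = -814.9149 N (compression)
  F[0-2] = +1962.7255 N (tension)
  F[1-2] = +682.9735 N (tension)
  F[1-3] = -470.7077 N (compression)
  F[2-3] = -295.7347 N (compression)
  F[2-4] = +596.7276 N (tension)
  F[3-4] = +648.7038 N (tension)
  F[3-5] = -759.9486 N (compression)
  F[4-5] = +1120.2376 N (tension)
  F[4-6] = +423.0695 N (tension)
  F[5-6] = -1356.4971 N (compression)
  Rx@0 = -1715.5500 N
  Ry@0 = +776.5247 N
  Ry@6 = +1288.8353 N

682.974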